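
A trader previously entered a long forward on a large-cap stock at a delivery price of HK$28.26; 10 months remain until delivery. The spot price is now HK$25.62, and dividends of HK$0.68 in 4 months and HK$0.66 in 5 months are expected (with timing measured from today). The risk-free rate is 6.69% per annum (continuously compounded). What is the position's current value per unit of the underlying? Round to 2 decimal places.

-HK$2.41

PV(remaining dividends) I = 0.68·e^(−0.0669·4/12) + 0.66·e^(−0.0669·5/12) = 1.3069
Current forward F = (S − I)·e^(rT) = (25.62 − 1.3069)·e^(0.0669·10/12) = 24.3131 × 1.057333 = 25.7070
Value (long) = (F − K)·e^(−rT) = (25.7070 − 28.26) × 0.945776 = -2.4146
Value = -HK$2.41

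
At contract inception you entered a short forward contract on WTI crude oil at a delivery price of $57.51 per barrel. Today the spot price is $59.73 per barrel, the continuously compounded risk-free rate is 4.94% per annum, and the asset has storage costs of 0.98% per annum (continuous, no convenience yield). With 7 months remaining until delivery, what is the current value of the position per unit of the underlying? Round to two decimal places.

-$4.20 per barrel

Current fair forward for the remaining 7 months: F = S·e^((r + u)·T), (r + u) = 0.0494 + 0.0098 = 0.0592
F = 59.73 · e^(0.0592 × 7/12) = 59.73 × 1.035137 = 61.8287
Value of long forward = (F − K)·e^(−rT) = (61.8287 − 57.51) · e^(−0.0494·7/12)
= 4.3187 × 0.971595 = 4.20
Short position value = −(long value) = -$4.20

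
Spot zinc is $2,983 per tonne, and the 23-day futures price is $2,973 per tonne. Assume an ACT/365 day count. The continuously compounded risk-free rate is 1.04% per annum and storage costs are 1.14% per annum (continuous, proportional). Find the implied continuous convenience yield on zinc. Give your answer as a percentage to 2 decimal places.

7.51%

F = S·e^((r+u−y)T) ⇒ (r+u−y) = ln(F/S)/T
ln(2973/2983) = -0.003358; /T ⇒ -0.053290
y = r + u − ln(F/S)/T = 0.0104 + 0.0114 + 0.053290 = 0.075090
y = 7.51%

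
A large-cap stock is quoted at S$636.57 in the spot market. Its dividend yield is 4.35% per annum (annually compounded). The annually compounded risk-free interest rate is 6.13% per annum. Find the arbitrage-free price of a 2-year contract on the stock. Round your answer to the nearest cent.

S$658.47

F = S · (1+r)^T / (1+q)^T
= 636.57 × 1.126358 / 1.088892 = 636.57 × 1.034407
F = S$658.47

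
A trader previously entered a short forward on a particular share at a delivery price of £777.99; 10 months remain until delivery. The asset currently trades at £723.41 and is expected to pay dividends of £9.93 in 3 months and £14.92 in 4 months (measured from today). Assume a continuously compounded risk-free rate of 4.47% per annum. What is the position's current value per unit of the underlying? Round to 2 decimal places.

£50.65

PV(remaining dividends) I = 9.93·e^(−0.0447·3/12) + 14.92·e^(−0.0447·4/12) = 24.5190
Current forward F = (S − I)·e^(rT) = (723.41 − 24.5190)·e^(0.0447·10/12) = 698.8910 × 1.037952 = 725.4153
Value (long) = (F − K)·e^(−rT) = (725.4153 − 777.99) × 0.963435 = -50.6523
Short position value = −(long value) = £50.65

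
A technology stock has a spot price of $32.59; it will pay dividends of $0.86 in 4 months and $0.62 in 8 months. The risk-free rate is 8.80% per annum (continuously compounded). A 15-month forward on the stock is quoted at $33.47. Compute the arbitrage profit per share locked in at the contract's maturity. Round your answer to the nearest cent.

PV(dividends) I = 0.86·e^(−0.0880·4/12) + 0.62·e^(−0.0880·8/12) = 1.4198
Fair forward F* = (S − I)·e^(rT) = (32.59 − 1.4198)·e^0.110000 = 31.1702 × 1.116278 = 34.7946
Market $33.47 < fair 34.7946: forward underpriced → reverse cash-and-carry (short the stock, invest proceeds at r, pay the dividends, go long the forward).
Profit at T = |F_mkt − F*| = |33.47 − 34.7946| = $1.32 per share

$1.32 per share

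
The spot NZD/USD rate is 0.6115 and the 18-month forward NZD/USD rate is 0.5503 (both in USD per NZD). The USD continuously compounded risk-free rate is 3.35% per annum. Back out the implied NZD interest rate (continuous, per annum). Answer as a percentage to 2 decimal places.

F = S·e^((r_USD − r_NZD)T) ⇒ r_NZD = r_USD − ln(F/S)/T
ln(0.5503/0.6115) = -0.105451; /(18/12) = -0.070301
r_NZD = 0.0335 + 0.070301 = 0.103801
r_NZD = 10.38%

10.38%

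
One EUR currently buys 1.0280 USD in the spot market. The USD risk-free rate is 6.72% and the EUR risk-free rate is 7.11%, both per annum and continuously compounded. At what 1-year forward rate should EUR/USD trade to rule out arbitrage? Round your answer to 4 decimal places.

1.0240

F = S·e^((r_USD − r_EUR)T) = 1.0280 · e^((0.0672 − 0.0711) × 1)
= 1.0280 · e^-0.003900 = 1.0280 × 0.996108
F = 1.0240 USD per EUR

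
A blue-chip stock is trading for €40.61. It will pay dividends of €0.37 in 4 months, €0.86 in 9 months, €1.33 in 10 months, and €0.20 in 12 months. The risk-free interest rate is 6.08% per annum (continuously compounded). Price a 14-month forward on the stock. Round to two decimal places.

PV(dividends) I = 0.37·e^(−0.0608·4/12) + 0.86·e^(−0.0608·9/12) + 1.33·e^(−0.0608·10/12) + 0.20·e^(−0.0608·12/12)
I = 0.3626 + 0.8217 + 1.2643 + 0.1882 = 2.6368
F = (S − I)·e^(rT) = (40.61 − 2.6368) · e^(0.0608·14/12)
= 37.9732 · e^0.070933 = 37.9732 × 1.073509 = €40.76

€40.76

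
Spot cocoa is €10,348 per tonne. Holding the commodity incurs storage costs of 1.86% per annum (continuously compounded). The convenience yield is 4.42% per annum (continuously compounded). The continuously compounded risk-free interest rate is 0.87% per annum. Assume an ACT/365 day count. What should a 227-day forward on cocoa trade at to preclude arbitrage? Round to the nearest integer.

Net carry = r + u − y = 0.0087 + 0.0186 − 0.0442 = -0.0169
F = S·e^((r+u−y)T) = 10348 · e^(-0.0169 × 227/365) = 10348 · e^-0.010510
= 10348 × 0.989545 = €10,240 per tonne

€10,240 per tonne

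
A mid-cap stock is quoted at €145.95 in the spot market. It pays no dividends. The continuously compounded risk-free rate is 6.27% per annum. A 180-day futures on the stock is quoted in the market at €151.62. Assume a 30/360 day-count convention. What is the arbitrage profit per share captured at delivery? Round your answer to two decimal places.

Fair futures: F* = S·e^(carry·T), with carry = r = 0.0627
F* = 145.95 · e^(0.0627 × 180/360) = 145.95 · e^0.031350 = 145.95 × 1.031847 = €150.5981
Market €151.62 > fair €150.5981: forward overpriced → cash-and-carry (buy spot, short the forward).
At maturity, profit = |F_mkt − F*| = |151.62 − 150.5981| = €1.02 per share

€1.02 per share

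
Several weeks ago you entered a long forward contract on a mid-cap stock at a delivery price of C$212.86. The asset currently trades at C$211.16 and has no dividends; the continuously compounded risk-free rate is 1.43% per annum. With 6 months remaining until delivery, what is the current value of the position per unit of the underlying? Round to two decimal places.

Current fair forward for the remaining 6 months: F = S·e^(r·T), r = 0.0143
F = 211.16 · e^(0.0143 × 6/12) = 211.16 × 1.007176 = 212.6753
Value of long forward = (F − K)·e^(−rT) = (212.6753 − 212.86) · e^(−0.0143·6/12)
= -0.1847 × 0.992876 = -0.18

-C$0.18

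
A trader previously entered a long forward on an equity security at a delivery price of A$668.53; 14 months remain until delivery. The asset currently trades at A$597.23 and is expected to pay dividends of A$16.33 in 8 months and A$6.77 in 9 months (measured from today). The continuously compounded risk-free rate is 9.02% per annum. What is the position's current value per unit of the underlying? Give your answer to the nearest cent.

PV(remaining dividends) I = 16.33·e^(−0.0902·8/12) + 6.77·e^(−0.0902·9/12) = 21.7041
Current forward F = (S − I)·e^(rT) = (597.23 − 21.7041)·e^(0.0902·14/12) = 575.5259 × 1.110970 = 639.3920
Value (long) = (F − K)·e^(−rT) = (639.3920 − 668.53) × 0.900114 = -26.2275
Value = -A$26.23

-A$26.23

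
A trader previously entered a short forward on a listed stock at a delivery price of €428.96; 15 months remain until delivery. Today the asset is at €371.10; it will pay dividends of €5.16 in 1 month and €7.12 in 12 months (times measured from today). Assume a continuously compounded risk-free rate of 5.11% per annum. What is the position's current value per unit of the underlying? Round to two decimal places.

€43.22

PV(remaining dividends) I = 5.16·e^(−0.0511·1/12) + 7.12·e^(−0.0511·12/12) = 11.9034
Current forward F = (S − I)·e^(rT) = (371.10 − 11.9034)·e^(0.0511·15/12) = 359.1966 × 1.065959 = 382.8888
Value (long) = (F − K)·e^(−rT) = (382.8888 − 428.96) × 0.938122 = -43.2204
Short position value = −(long value) = €43.22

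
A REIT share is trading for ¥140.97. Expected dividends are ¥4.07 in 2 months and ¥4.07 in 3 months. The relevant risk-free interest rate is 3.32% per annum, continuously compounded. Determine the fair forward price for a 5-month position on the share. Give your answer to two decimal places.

¥134.74

PV(dividends) I = 4.07·e^(−0.0332·2/12) + 4.07·e^(−0.0332·3/12)
I = 4.0475 + 4.0364 = 8.0839
F = (S − I)·e^(rT) = (140.97 − 8.0839) · e^(0.0332·5/12)
= 132.8861 · e^0.013833 = 132.8861 × 1.013929 = ¥134.74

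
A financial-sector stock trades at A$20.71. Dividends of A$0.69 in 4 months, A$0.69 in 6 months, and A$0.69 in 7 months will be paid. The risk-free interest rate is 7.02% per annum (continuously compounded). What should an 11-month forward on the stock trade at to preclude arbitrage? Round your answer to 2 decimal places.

A$19.95

PV(dividends) I = 0.69·e^(−0.0702·4/12) + 0.69·e^(−0.0702·6/12) + 0.69·e^(−0.0702·7/12)
I = 0.6740 + 0.6662 + 0.6623 = 2.0025
F = (S − I)·e^(rT) = (20.71 − 2.0025) · e^(0.0702·11/12)
= 18.7075 · e^0.064350 = 18.7075 × 1.066466 = A$19.95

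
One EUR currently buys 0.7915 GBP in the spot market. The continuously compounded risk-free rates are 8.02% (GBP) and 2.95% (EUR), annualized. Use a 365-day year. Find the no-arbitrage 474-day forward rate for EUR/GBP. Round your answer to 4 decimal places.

0.8454

F = S·e^((r_GBP − r_EUR)T) = 0.7915 · e^((0.0802 − 0.0295) × 474/365)
= 0.7915 · e^0.065841 = 0.7915 × 1.068057
F = 0.8454 GBP per EUR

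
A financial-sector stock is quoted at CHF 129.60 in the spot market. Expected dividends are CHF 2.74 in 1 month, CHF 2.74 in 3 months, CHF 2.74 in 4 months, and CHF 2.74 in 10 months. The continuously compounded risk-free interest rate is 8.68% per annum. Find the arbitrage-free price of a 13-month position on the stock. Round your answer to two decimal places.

PV(dividends) I = 2.74·e^(−0.0868·1/12) + 2.74·e^(−0.0868·3/12) + 2.74·e^(−0.0868·4/12) + 2.74·e^(−0.0868·10/12)
I = 2.7203 + 2.6812 + 2.6619 + 2.5488 = 10.6122
F = (S − I)·e^(rT) = (129.60 − 10.6122) · e^(0.0868·13/12)
= 118.9878 · e^0.094033 = 118.9878 × 1.098596 = CHF 130.72

CHF 130.72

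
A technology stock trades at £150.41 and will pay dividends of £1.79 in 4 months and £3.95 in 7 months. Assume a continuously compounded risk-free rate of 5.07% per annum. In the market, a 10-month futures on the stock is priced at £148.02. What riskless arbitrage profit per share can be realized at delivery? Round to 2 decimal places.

PV(dividends) I = 1.79·e^(−0.0507·4/12) + 3.95·e^(−0.0507·7/12) = 5.5949
Fair futures F* = (S − I)·e^(rT) = (150.41 − 5.5949)·e^0.042250 = 144.8151 × 1.043155 = 151.0646
Market £148.02 < fair 151.0646: forward underpriced → reverse cash-and-carry (short the stock, invest proceeds at r, pay the dividends, go long the forward).
Profit at T = |F_mkt − F*| = |148.02 − 151.0646| = £3.04 per share

£3.04 per share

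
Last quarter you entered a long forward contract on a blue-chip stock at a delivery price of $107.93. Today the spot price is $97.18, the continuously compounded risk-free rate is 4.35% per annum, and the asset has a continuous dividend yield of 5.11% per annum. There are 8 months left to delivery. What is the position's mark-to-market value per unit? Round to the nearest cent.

Current fair forward for the remaining 8 months: F = S·e^((r − q)·T), (r − q) = 0.0435 − 0.0511 = -0.0076
F = 97.18 · e^(-0.0076 × 8/12) = 97.18 × 0.994946 = 96.6889
Value of long forward = (F − K)·e^(−rT) = (96.6889 − 107.93) · e^(−0.0435·8/12)
= -11.2411 × 0.971416 = -10.92

-$10.92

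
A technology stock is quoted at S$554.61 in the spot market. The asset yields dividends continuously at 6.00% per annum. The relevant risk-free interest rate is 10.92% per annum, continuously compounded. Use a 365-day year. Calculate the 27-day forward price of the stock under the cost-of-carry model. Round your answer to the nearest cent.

S$556.63

F = S·e^((r − q)T) = 554.61 · e^((0.1092 − 0.0600) × 27/365)
= 554.61 · e^0.003639 = 554.61 × 1.003646
F = S$556.63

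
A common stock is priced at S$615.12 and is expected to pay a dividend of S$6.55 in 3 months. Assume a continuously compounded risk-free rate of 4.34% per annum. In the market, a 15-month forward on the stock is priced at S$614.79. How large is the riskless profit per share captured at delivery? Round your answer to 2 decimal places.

S$27.78 per share

PV(dividends) I = 6.55·e^(−0.0434·3/12) = 6.4793
Fair forward F* = (S − I)·e^(rT) = (615.12 − 6.4793)·e^0.054250 = 608.6407 × 1.055749 = 642.5718
Market S$614.79 < fair 642.5718: forward underpriced → reverse cash-and-carry (short the stock, invest proceeds at r, pay the dividends, go long the forward).
Profit at T = |F_mkt − F*| = |614.79 − 642.5718| = S$27.78 per share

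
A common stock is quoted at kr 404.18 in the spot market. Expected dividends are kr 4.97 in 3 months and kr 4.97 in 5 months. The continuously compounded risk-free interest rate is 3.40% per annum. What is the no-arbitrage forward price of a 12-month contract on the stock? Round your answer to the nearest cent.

kr 407.99

PV(dividends) I = 4.97·e^(−0.0340·3/12) + 4.97·e^(−0.0340·5/12)
I = 4.9279 + 4.9001 = 9.8280
F = (S − I)·e^(rT) = (404.18 − 9.8280) · e^(0.0340·12/12)
= 394.3520 · e^0.034000 = 394.3520 × 1.034585 = kr 407.99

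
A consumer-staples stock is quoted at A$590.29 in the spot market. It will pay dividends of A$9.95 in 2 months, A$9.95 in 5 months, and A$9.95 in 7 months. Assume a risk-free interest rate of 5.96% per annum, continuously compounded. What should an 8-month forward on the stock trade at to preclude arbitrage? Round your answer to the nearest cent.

PV(dividends) I = 9.95·e^(−0.0596·2/12) + 9.95·e^(−0.0596·5/12) + 9.95·e^(−0.0596·7/12)
I = 9.8517 + 9.7060 + 9.6100 = 29.1677
F = (S − I)·e^(rT) = (590.29 − 29.1677) · e^(0.0596·8/12)
= 561.1223 · e^0.039733 = 561.1223 × 1.040533 = A$583.87

A$583.87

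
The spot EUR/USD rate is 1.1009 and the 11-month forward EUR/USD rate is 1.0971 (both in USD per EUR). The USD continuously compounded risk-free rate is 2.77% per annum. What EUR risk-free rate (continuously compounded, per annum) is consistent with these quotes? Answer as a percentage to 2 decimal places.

3.15%

F = S·e^((r_USD − r_EUR)T) ⇒ r_EUR = r_USD − ln(F/S)/T
ln(1.0971/1.1009) = -0.003458; /(11/12) = -0.003772
r_EUR = 0.0277 + 0.003772 = 0.031472
r_EUR = 3.15%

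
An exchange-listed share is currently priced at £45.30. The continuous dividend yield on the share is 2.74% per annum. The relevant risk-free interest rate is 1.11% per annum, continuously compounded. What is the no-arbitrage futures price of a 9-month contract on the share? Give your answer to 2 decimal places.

F = S·e^((r − q)T) = 45.30 · e^((0.0111 − 0.0274) × 9/12)
= 45.30 · e^-0.012225 = 45.30 × 0.987849
F = £44.75

£44.75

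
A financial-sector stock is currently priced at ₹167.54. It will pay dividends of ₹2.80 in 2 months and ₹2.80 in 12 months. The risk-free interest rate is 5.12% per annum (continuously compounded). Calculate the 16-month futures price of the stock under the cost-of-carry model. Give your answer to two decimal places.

PV(dividends) I = 2.80·e^(−0.0512·2/12) + 2.80·e^(−0.0512·12/12)
I = 2.7762 + 2.6602 = 5.4364
F = (S − I)·e^(rT) = (167.54 − 5.4364) · e^(0.0512·16/12)
= 162.1036 · e^0.068267 = 162.1036 × 1.070651 = ₹173.56

₹173.56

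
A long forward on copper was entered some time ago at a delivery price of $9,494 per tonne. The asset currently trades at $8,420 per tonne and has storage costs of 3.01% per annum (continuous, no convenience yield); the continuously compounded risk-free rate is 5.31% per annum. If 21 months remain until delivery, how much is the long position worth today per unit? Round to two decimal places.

Current fair forward for the remaining 21 months: F = S·e^((r + u)·T), (r + u) = 0.0531 + 0.0301 = 0.0832
F = 8420 · e^(0.0832 × 21/12) = 8420 × 1.15673340 = 9739.6952
Value of long forward = (F − K)·e^(−rT) = (9739.6952 − 9494) · e^(−0.0531·21/12)
= 245.6952 × 0.91126184 = 223.89

$223.89 per tonne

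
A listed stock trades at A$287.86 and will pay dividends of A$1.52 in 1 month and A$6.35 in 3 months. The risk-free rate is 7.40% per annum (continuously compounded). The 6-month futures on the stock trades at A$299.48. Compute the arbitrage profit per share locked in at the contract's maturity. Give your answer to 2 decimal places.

A$8.81 per share

PV(dividends) I = 1.52·e^(−0.0740·1/12) + 6.35·e^(−0.0740·3/12) = 7.7443
Fair futures F* = (S − I)·e^(rT) = (287.86 − 7.7443)·e^0.037000 = 280.1157 × 1.037693 = 290.6741
Market A$299.48 > fair 290.6741: forward overpriced → cash-and-carry (borrow at r, buy the stock and collect the dividends, short the forward).
Profit at T = |F_mkt − F*| = |299.48 − 290.6741| = A$8.81 per share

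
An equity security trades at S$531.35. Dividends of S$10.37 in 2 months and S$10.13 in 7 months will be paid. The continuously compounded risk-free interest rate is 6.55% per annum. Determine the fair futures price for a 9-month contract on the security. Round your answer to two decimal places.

S$537.09

PV(dividends) I = 10.37·e^(−0.0655·2/12) + 10.13·e^(−0.0655·7/12)
I = 10.2574 + 9.7503 = 20.0077
F = (S − I)·e^(rT) = (531.35 − 20.0077) · e^(0.0655·9/12)
= 511.3423 · e^0.049125 = 511.3423 × 1.050352 = S$537.09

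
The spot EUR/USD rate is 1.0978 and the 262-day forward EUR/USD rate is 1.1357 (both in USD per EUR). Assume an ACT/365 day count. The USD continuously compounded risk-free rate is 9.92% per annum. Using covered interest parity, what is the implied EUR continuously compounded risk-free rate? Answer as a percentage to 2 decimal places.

F = S·e^((r_USD − r_EUR)T) ⇒ r_EUR = r_USD − ln(F/S)/T
ln(1.1357/1.0978) = 0.033941; /(262/365) = 0.047284
r_EUR = 0.0992 − 0.047284 = 0.051916
r_EUR = 5.19%

5.19%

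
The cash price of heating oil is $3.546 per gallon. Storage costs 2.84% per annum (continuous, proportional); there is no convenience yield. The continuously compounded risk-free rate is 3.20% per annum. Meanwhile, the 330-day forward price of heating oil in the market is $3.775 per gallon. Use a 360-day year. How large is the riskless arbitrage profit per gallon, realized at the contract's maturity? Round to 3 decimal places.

Fair forward: F* = S·e^(carry·T), with carry = (r + u) = 0.0320 + 0.0284 = 0.0604
F* = 3.546 · e^(0.0604 × 330/360) = 3.546 · e^0.055367 = 3.546 × 1.056928 = $3.7479
Market $3.775 > fair $3.7479: forward overpriced → cash-and-carry (buy spot, short the forward).
At maturity, profit = |F_mkt − F*| = |3.775 − 3.7479| = $0.027 per gallon

$0.027 per gallon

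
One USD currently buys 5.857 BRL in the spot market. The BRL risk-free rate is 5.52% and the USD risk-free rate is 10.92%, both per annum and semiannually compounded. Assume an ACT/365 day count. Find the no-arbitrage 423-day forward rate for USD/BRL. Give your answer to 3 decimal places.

By covered interest parity, F = S · (1+r_BRL/2)^(2T) / (1+r_USD/2)^(2T)
= 5.857 × 1.065138 / 1.131131 = 5.857 × 0.941658
F = 5.515 BRL per USD

5.515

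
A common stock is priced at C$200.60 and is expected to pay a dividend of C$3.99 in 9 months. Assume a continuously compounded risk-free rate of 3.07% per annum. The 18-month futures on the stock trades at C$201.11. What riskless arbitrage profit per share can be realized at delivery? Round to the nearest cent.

PV(dividends) I = 3.99·e^(−0.0307·9/12) = 3.8992
Fair futures F* = (S − I)·e^(rT) = (200.60 − 3.8992)·e^0.046050 = 196.7008 × 1.047127 = 205.9707
Market C$201.11 < fair 205.9707: forward underpriced → reverse cash-and-carry (short the stock, invest proceeds at r, pay the dividends, go long the forward).
Profit at T = |F_mkt − F*| = |201.11 − 205.9707| = C$4.86 per share

C$4.86 per share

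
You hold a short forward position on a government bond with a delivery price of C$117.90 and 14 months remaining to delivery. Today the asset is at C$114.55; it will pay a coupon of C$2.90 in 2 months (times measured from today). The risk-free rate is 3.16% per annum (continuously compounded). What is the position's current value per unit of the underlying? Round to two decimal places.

PV(remaining coupons) I = 2.90·e^(−0.0316·2/12) = 2.8848
Current forward F = (S − I)·e^(rT) = (114.55 − 2.8848)·e^(0.0316·14/12) = 111.6652 × 1.037555 = 115.8588
Value (long) = (F − K)·e^(−rT) = (115.8588 − 117.90) × 0.963805 = -1.9673
Short position value = −(long value) = C$1.97

C$1.97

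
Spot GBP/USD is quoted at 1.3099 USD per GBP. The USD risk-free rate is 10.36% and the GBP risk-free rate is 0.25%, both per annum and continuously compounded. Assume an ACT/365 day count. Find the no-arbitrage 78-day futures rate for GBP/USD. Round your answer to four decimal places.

1.3385

F = S·e^((r_USD − r_GBP)T) = 1.3099 · e^((0.1036 − 0.0025) × 78/365)
= 1.3099 · e^0.021605 = 1.3099 × 1.021840
F = 1.3385 USD per GBP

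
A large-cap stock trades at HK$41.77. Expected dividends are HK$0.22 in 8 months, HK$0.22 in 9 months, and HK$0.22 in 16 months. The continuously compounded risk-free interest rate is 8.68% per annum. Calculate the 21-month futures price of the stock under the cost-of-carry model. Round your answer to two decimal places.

PV(dividends) I = 0.22·e^(−0.0868·8/12) + 0.22·e^(−0.0868·9/12) + 0.22·e^(−0.0868·16/12)
I = 0.2076 + 0.2061 + 0.1960 = 0.6097
F = (S − I)·e^(rT) = (41.77 − 0.6097) · e^(0.0868·21/12)
= 41.1603 · e^0.151900 = 41.1603 × 1.164044 = HK$47.91

HK$47.91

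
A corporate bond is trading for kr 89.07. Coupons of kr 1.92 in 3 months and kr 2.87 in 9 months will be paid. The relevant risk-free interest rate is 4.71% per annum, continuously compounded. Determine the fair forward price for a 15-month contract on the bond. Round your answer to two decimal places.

kr 89.52

PV(coupons) I = 1.92·e^(−0.0471·3/12) + 2.87·e^(−0.0471·9/12)
I = 1.8975 + 2.7704 = 4.6679
F = (S − I)·e^(rT) = (89.07 − 4.6679) · e^(0.0471·15/12)
= 84.4021 · e^0.058875 = 84.4021 × 1.060643 = kr 89.52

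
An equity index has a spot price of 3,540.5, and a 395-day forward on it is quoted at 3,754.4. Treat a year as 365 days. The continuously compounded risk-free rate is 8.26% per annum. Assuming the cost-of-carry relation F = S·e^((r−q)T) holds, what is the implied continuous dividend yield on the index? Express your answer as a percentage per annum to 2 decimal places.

2.84%

From F = S·e^((r−q)T): (r − q) = ln(F/S)/T
ln(3754.4/3540.5) = ln(1.060415) = 0.058660
(r − q) = 0.058660 / (395/365) = 0.054205
q = r − ln(F/S)/T = 0.0826 − 0.054205 = 0.028395
q = 2.84%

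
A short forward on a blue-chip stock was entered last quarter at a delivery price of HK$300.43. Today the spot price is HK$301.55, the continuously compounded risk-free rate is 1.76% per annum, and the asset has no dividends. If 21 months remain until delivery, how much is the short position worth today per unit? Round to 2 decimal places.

-HK$10.23

Current fair forward for the remaining 21 months: F = S·e^(r·T), r = 0.0176
F = 301.55 · e^(0.0176 × 21/12) = 301.55 × 1.031279 = 310.9822
Value of long forward = (F − K)·e^(−rT) = (310.9822 − 300.43) · e^(−0.0176·21/12)
= 10.5522 × 0.969669 = 10.23
Short position value = −(long value) = -HK$10.23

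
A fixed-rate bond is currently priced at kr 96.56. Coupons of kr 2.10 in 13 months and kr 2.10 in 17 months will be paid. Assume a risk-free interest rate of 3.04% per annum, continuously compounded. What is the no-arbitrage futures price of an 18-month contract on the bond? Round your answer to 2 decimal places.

PV(coupons) I = 2.10·e^(−0.0304·13/12) + 2.10·e^(−0.0304·17/12)
I = 2.0320 + 2.0115 = 4.0435
F = (S − I)·e^(rT) = (96.56 − 4.0435) · e^(0.0304·18/12)
= 92.5165 · e^0.045600 = 92.5165 × 1.046656 = kr 96.83

kr 96.83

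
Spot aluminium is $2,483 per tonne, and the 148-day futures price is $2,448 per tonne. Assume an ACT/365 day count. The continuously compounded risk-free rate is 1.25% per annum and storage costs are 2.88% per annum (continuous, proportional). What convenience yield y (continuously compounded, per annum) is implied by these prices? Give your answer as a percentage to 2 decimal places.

F = S·e^((r+u−y)T) ⇒ (r+u−y) = ln(F/S)/T
ln(2448/2483) = -0.014196; /T ⇒ -0.035010
y = r + u − ln(F/S)/T = 0.0125 + 0.0288 + 0.035010 = 0.076310
y = 7.63%

7.63%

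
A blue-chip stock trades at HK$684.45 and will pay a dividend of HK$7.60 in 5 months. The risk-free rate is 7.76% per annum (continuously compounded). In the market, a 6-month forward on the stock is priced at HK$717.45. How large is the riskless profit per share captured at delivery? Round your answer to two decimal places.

PV(dividends) I = 7.60·e^(−0.0776·5/12) = 7.3582
Fair forward F* = (S − I)·e^(rT) = (684.45 − 7.3582)·e^0.038800 = 677.0918 × 1.039563 = 703.8796
Market HK$717.45 > fair 703.8796: forward overpriced → cash-and-carry (borrow at r, buy the stock and collect the dividends, short the forward).
Profit at T = |F_mkt − F*| = |717.45 − 703.8796| = HK$13.57 per share

HK$13.57 per share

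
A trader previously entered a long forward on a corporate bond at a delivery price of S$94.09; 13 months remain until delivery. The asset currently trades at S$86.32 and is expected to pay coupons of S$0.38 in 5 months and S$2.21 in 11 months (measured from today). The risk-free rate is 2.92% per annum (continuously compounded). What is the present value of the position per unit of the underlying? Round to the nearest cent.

-S$7.37

PV(remaining coupons) I = 0.38·e^(−0.0292·5/12) + 2.21·e^(−0.0292·11/12) = 2.5270
Current forward F = (S − I)·e^(rT) = (86.32 − 2.5270)·e^(0.0292·13/12) = 83.7930 × 1.032139 = 86.4860
Value (long) = (F − K)·e^(−rT) = (86.4860 − 94.09) × 0.968862 = -7.3672
Value = -S$7.37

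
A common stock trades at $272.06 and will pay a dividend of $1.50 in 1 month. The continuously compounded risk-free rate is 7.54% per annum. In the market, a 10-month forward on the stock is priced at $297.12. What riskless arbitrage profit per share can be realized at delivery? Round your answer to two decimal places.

PV(dividends) I = 1.50·e^(−0.0754·1/12) = 1.4906
Fair forward F* = (S − I)·e^(rT) = (272.06 − 1.4906)·e^0.062833 = 270.5694 × 1.064849 = 288.1156
Market $297.12 > fair 288.1156: forward overpriced → cash-and-carry (borrow at r, buy the stock and collect the dividends, short the forward).
Profit at T = |F_mkt − F*| = |297.12 − 288.1156| = $9.00 per share

$9.00 per share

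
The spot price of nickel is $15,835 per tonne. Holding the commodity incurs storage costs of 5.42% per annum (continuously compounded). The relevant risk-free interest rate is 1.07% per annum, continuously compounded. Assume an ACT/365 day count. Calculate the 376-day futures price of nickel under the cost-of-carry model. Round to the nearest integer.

Net carry = r + u − y = 0.0107 + 0.0542 − 0.0000 = 0.0649
F = S·e^((r+u−y)T) = 15835 · e^(0.0649 × 376/365) = 15835 · e^0.066856
= 15835 × 1.069142 = $16,930 per tonne

$16,930 per tonne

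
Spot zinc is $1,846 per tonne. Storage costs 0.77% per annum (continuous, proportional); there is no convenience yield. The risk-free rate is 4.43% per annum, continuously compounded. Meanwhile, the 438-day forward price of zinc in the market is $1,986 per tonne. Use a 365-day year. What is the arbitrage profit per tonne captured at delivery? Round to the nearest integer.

$21 per tonne

Fair forward: F* = S·e^(carry·T), with carry = (r + u) = 0.0443 + 0.0077 = 0.0520
F* = 1846 · e^(0.0520 × 438/365) = 1846 · e^0.062400 = 1846 × 1.064388 = $1964.8602
Market $1986 > fair $1964.8602: forward overpriced → cash-and-carry (buy spot, short the forward).
At maturity, profit = |F_mkt − F*| = |1986 − 1964.8602| = $21 per tonne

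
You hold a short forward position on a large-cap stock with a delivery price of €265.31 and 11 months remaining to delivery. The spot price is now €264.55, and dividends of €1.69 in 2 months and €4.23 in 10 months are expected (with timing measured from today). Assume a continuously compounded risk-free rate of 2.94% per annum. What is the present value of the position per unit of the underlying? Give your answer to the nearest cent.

PV(remaining dividends) I = 1.69·e^(−0.0294·2/12) + 4.23·e^(−0.0294·10/12) = 5.8094
Current forward F = (S − I)·e^(rT) = (264.55 − 5.8094)·e^(0.0294·11/12) = 258.7406 × 1.027316 = 265.8084
Value (long) = (F − K)·e^(−rT) = (265.8084 − 265.31) × 0.973410 = 0.4851
Short position value = −(long value) = -€0.49

-€0.49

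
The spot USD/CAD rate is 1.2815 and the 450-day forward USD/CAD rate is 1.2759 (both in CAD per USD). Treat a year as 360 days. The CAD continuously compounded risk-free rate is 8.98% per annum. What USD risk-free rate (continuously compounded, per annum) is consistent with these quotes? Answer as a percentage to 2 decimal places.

9.33%

F = S·e^((r_CAD − r_USD)T) ⇒ r_USD = r_CAD − ln(F/S)/T
ln(1.2759/1.2815) = -0.004379; /(450/360) = -0.003503
r_USD = 0.0898 + 0.003503 = 0.093303
r_USD = 9.33%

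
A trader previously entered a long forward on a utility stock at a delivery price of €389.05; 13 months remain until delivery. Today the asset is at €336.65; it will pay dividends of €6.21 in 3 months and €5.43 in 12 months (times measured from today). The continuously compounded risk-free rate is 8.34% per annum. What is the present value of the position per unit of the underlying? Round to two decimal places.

-€29.87

PV(remaining dividends) I = 6.21·e^(−0.0834·3/12) + 5.43·e^(−0.0834·12/12) = 11.0774
Current forward F = (S − I)·e^(rT) = (336.65 − 11.0774)·e^(0.0834·13/12) = 325.5726 × 1.094557 = 356.3578
Value (long) = (F − K)·e^(−rT) = (356.3578 − 389.05) × 0.913611 = -29.8680
Value = -€29.87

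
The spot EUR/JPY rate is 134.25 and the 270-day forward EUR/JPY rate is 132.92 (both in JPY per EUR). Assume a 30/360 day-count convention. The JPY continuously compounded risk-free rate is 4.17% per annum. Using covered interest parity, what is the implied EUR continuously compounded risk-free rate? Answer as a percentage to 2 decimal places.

F = S·e^((r_JPY − r_EUR)T) ⇒ r_EUR = r_JPY − ln(F/S)/T
ln(132.92/134.25) = -0.009956; /(270/360) = -0.013275
r_EUR = 0.0417 + 0.013275 = 0.054975
r_EUR = 5.50%

5.50%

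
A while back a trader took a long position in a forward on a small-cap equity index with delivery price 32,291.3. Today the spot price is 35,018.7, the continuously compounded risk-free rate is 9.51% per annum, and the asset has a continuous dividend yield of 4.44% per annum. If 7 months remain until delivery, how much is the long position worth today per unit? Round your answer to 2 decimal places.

Current fair forward for the remaining 7 months: F = S·e^((r − q)·T), (r − q) = 0.0951 − 0.0444 = 0.0507
F = 35018.7 · e^(0.0507 × 7/12) = 35018.7 × 1.03001668 = 36069.8451
Value of long forward = (F − K)·e^(−rT) = (36069.8451 − 32291.3) · e^(−0.0951·7/12)
= 3778.5451 × 0.94603567 = 3574.64

3574.64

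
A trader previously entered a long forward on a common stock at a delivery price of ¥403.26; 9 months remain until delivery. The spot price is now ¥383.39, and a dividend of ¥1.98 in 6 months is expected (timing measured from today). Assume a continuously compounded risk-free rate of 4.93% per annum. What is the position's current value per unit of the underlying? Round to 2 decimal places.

-¥7.16

PV(remaining dividends) I = 1.98·e^(−0.0493·6/12) = 1.9318
Current forward F = (S − I)·e^(rT) = (383.39 − 1.9318)·e^(0.0493·9/12) = 381.4582 × 1.037667 = 395.8266
Value (long) = (F − K)·e^(−rT) = (395.8266 − 403.26) × 0.963700 = -7.1636
Value = -¥7.16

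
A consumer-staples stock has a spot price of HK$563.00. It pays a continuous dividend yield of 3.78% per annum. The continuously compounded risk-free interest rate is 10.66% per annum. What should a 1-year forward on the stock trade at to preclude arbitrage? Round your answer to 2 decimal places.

F = S·e^((r − q)T) = 563.00 · e^((0.1066 − 0.0378) × 1)
= 563.00 · e^0.068800 = 563.00 × 1.071222
F = HK$603.10

HK$603.10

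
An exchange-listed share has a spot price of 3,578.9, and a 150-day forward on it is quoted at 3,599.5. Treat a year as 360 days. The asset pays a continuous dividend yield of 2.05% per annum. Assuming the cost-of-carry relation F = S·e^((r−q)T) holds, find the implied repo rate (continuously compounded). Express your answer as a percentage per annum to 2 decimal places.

From F = S·e^((r−q)T): (r − q) = ln(F/S)/T
ln(3599.5/3578.9) = ln(1.005756) = 0.005739
(r − q) = 0.005739 / (150/360) = 0.013774
r = ln(F/S)/T + q = 0.013774 + 0.0205 = 0.034274
r = 3.43%

3.43%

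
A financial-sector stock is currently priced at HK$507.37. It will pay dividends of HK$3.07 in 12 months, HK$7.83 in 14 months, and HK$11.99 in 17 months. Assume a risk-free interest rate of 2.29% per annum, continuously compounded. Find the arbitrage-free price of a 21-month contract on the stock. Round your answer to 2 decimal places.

HK$504.98

PV(dividends) I = 3.07·e^(−0.0229·12/12) + 7.83·e^(−0.0229·14/12) + 11.99·e^(−0.0229·17/12)
I = 3.0005 + 7.6236 + 11.6073 = 22.2314
F = (S − I)·e^(rT) = (507.37 − 22.2314) · e^(0.0229·21/12)
= 485.1386 · e^0.040075 = 485.1386 × 1.040889 = HK$504.98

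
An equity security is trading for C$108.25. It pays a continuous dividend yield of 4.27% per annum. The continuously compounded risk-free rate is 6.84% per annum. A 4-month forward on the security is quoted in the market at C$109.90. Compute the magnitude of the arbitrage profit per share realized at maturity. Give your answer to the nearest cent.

C$0.72 per share

Fair forward: F* = S·e^(carry·T), with carry = (r − q) = 0.0684 − 0.0427 = 0.0257
F* = 108.25 · e^(0.0257 × 4/12) = 108.25 · e^0.008567 = 108.25 × 1.008604 = C$109.1814
Market C$109.90 > fair C$109.1814: forward overpriced → cash-and-carry (buy spot, short the forward).
At maturity, profit = |F_mkt − F*| = |109.90 − 109.1814| = C$0.72 per share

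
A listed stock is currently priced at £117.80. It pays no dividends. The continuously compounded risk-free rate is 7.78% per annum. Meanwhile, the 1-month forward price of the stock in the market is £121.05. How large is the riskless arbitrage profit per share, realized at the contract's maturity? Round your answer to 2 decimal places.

Fair forward: F* = S·e^(carry·T), with carry = r = 0.0778
F* = 117.80 · e^(0.0778 × 1/12) = 117.80 · e^0.006483 = 117.80 × 1.006504 = £118.5662
Market £121.05 > fair £118.5662: forward overpriced → cash-and-carry (buy spot, short the forward).
At maturity, profit = |F_mkt − F*| = |121.05 − 118.5662| = £2.48 per share

£2.48 per share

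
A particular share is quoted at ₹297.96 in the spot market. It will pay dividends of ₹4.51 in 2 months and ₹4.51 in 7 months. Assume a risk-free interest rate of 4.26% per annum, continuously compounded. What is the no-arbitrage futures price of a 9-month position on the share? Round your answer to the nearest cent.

₹298.47

PV(dividends) I = 4.51·e^(−0.0426·2/12) + 4.51·e^(−0.0426·7/12)
I = 4.4781 + 4.3993 = 8.8774
F = (S − I)·e^(rT) = (297.96 − 8.8774) · e^(0.0426·9/12)
= 289.0826 · e^0.031950 = 289.0826 × 1.032466 = ₹298.47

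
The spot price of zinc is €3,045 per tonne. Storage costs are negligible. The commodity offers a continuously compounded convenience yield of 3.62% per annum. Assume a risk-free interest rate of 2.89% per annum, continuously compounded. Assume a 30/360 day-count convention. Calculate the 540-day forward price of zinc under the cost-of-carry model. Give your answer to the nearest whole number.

€3,012 per tonne

Net carry = r + u − y = 0.0289 + 0.0000 − 0.0362 = -0.0073
F = S·e^((r+u−y)T) = 3045 · e^(-0.0073 × 540/360) = 3045 · e^-0.010950
= 3045 × 0.989110 = €3,012 per tonne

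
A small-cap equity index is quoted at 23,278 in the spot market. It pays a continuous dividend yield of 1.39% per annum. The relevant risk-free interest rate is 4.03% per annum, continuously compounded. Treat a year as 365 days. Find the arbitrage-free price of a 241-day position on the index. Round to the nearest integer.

23,687

F = S·e^((r − q)T) = 23278 · e^((0.0403 − 0.0139) × 241/365)
= 23278 · e^0.017431 = 23278 × 1.017584
F = 23,687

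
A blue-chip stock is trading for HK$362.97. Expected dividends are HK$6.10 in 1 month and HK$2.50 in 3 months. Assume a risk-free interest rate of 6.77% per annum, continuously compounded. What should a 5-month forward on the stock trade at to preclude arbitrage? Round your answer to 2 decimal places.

PV(dividends) I = 6.10·e^(−0.0677·1/12) + 2.50·e^(−0.0677·3/12)
I = 6.0657 + 2.4580 = 8.5237
F = (S − I)·e^(rT) = (362.97 − 8.5237) · e^(0.0677·5/12)
= 354.4463 · e^0.028208 = 354.4463 × 1.028610 = HK$364.59

HK$364.59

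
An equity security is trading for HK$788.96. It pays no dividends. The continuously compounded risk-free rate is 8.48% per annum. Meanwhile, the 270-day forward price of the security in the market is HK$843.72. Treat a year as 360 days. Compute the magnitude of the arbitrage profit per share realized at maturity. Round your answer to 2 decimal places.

HK$2.95 per share

Fair forward: F* = S·e^(carry·T), with carry = r = 0.0848
F* = 788.96 · e^(0.0848 × 270/360) = 788.96 · e^0.063600 = 788.96 × 1.065666 = HK$840.7678
Market HK$843.72 > fair HK$840.7678: forward overpriced → cash-and-carry (buy spot, short the forward).
At maturity, profit = |F_mkt − F*| = |843.72 − 840.7678| = HK$2.95 per share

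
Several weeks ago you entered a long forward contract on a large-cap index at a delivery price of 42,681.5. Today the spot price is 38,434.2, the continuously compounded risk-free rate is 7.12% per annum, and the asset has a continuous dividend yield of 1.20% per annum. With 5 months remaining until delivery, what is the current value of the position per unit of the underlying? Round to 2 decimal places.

Current fair forward for the remaining 5 months: F = S·e^((r − q)·T), (r − q) = 0.0712 − 0.0120 = 0.0592
F = 38434.2 · e^(0.0592 × 5/12) = 38434.2 × 1.02497341 = 39394.0330
Value of long forward = (F − K)·e^(−rT) = (39394.0330 − 42681.5) · e^(−0.0712·5/12)
= -3287.4670 × 0.97076907 = -3191.37

-3191.37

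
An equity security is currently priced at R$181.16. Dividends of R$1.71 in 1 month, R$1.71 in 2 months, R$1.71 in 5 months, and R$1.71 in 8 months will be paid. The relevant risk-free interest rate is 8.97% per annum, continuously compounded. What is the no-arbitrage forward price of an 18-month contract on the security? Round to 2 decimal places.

PV(dividends) I = 1.71·e^(−0.0897·1/12) + 1.71·e^(−0.0897·2/12) + 1.71·e^(−0.0897·5/12) + 1.71·e^(−0.0897·8/12)
I = 1.6973 + 1.6846 + 1.6473 + 1.6107 = 6.6399
F = (S − I)·e^(rT) = (181.16 − 6.6399) · e^(0.0897·18/12)
= 174.5201 · e^0.134550 = 174.5201 × 1.144022 = R$199.65

R$199.65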